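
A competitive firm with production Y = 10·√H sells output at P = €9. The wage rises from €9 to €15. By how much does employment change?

From P·MP_H = w with MP_H = 5·H^(-1/2), the labor demand is H(w) = (45/w)^(2).
At w = 9: H = 25. At w = 15: H = 9.
ΔH = 9 − 25 = -16.

ΔH = -16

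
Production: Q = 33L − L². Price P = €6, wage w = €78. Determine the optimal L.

The marginal product of L is MP_L = 33 − 2L.
A price-taking firm hires until the value of the marginal product equals the wage: P·MP_L = w, so 6·(33 − 2L) = 78.
Then 33 − 2L = 13, giving L = 10.

L* = 10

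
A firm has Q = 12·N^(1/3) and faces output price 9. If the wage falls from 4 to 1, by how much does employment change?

From P·MP_N = w with MP_N = 4·N^(-2/3), the labor demand is N(w) = (36/w)^(3/2).
At w = 4: N = 27. At w = 1: N = 216.
ΔN = 216 − 27 = 189.

ΔN = 189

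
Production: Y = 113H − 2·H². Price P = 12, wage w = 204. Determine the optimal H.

H* = 24

The marginal product of H is MP_H = 113 − 4H.
A price-taking firm hires until the value of the marginal product equals the wage: P·MP_H = w, so 12·(113 − 4H) = 204.
Then 113 − 4H = 17, giving H = 24.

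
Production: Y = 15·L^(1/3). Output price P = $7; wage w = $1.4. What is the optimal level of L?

L* = 125

MP_L = (1/3)·15·L^(-2/3) = 5·L^(-2/3).
Profit maximization for a price taker requires P·MP_L = w: 7·5·L^(-2/3) = 1.4.
So L^(-2/3) = 0.04, which gives L = 125.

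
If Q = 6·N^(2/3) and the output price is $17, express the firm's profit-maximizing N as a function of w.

MP_N = (2/3)·6·N^(-1/3) = 4·N^(-1/3).
Setting P·MP_N = w: 68·N^(-1/3) = w.
Solving for N: N^(-1/3) = w/68, so N = (68/w)^(3).

N(w) = 314432/w³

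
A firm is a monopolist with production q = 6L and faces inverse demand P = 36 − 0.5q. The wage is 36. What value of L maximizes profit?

Marginal revenue from the inverse demand is MR = 36 − q.
The marginal product is MP_L = 6.
A monopolist hires until marginal revenue product equals the wage: MR·MP_L = w.
(36 − 6L)·6 = 36, so L = 5.

L* = 5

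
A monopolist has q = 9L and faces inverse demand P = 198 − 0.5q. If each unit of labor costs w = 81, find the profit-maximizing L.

Marginal revenue from the inverse demand is MR = 198 − q.
The marginal product is MP_L = 9.
A monopolist hires until marginal revenue product equals the wage: MR·MP_L = w.
(198 − 9L)·9 = 81, so L = 21.

L* = 21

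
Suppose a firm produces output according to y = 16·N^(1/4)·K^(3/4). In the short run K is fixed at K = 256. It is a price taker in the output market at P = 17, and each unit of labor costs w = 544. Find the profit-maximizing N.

With K = 256, MP_N = (1/4)·16·N^(-3/4)·256^(3/4) = 256·N^(-3/4).
Profit maximization for a price taker requires P·MP_N = w: 17·256·N^(-3/4) = 544.
So N^(-3/4) = 0.125, which gives N = 16.

N* = 16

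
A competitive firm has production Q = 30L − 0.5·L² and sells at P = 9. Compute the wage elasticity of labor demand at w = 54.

ε = -0.25

From P·MP_L = w with MP_L = 30 − L, labor demand is L(w) = 30 − w/9.
dL/dw = −1/(9) = -1/9.
At w = 54, L = 24, so ε = (dL/dw)·(w/L) = (-1/9)·(54/24) = -0.25.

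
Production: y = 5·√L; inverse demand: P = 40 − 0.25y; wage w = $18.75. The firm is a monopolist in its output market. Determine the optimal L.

Marginal revenue from the inverse demand is MR = 40 − 0.5y.
The marginal product is MP_L = 2.5·L^(-1/2).
A monopolist hires until marginal revenue product equals the wage: MR·MP_L = w.
At L, y = 5·√L. Substituting and solving: (40 − 2.5·√L)·2.5·L^(-1/2) = 18.75 gives L = 16.

L* = 16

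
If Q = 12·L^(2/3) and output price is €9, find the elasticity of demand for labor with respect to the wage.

ε = -3

MP_L = (2/3)·12·L^(-1/3), so P·MP_L = w gives 72·L^(-1/3) = w.
Solving, L(w) = (72/w)^(3). This is a constant-elasticity form: L ∝ w^(−3), so ε = −3.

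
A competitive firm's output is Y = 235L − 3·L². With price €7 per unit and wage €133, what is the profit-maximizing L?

L* = 36

The marginal product of L is MP_L = 235 − 6L.
A price-taking firm hires until the value of the marginal product equals the wage: P·MP_L = w, so 7·(235 − 6L) = 133.
Then 235 − 6L = 19, giving L = 36.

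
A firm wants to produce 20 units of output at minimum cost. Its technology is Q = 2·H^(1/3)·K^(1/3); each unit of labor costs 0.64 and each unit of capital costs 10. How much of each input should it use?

H* = 125, K* = 8

Cost minimization requires the marginal rate of technical substitution to equal the input-price ratio: MP_H/MP_K = w/r.
Here MP_H/MP_K = (1/3)·(K/H)/(1/3) = (K/H). Setting this equal to 0.64/10 = 0.064 gives K = 0.064H.
Substituting into Q = 20: 2·H^(1/3)·(0.064H)^(1/3) = 20.
Solving, H = 125 and K = 8.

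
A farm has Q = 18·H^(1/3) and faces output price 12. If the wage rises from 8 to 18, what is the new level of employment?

H* = 8

From P·MP_H = w with MP_H = 6·H^(-2/3), the labor demand is H(w) = (72/w)^(3/2).
At w = 8: H = 27. At w = 18: H = 8.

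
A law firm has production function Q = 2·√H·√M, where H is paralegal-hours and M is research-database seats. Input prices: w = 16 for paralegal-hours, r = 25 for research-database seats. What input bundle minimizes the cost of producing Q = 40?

Cost minimization requires the marginal rate of technical substitution to equal the input-price ratio: MP_H/MP_M = w/r.
Here MP_H/MP_M = (1/2)·(M/H)/(1/2) = (M/H). Setting this equal to 16/25 = 0.64 gives M = 0.64H.
Substituting into Q = 40: 2·H^(1/2)·(0.64H)^(1/2) = 40.
Solving, H = 25 and M = 16.

H* = 25, M* = 16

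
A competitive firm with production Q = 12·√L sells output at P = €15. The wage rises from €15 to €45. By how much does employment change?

From P·MP_L = w with MP_L = 6·L^(-1/2), the labor demand is L(w) = (90/w)^(2).
At w = 15: L = 36. At w = 45: L = 4.
ΔL = 4 − 36 = -32.

ΔL = -32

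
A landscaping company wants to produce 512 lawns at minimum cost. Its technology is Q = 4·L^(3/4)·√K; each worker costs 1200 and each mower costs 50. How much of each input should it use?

L* = 16, K* = 256

Cost minimization requires the marginal rate of technical substitution to equal the input-price ratio: MP_L/MP_K = w/r.
Here MP_L/MP_K = (3/4)·(K/L)/(1/2) = 1.5·(K/L). Setting this equal to 1200/50 = 24 gives K = 16L.
Substituting into Q = 512: 4·L^(3/4)·(16L)^(1/2) = 512.
Solving, L = 16 and K = 256.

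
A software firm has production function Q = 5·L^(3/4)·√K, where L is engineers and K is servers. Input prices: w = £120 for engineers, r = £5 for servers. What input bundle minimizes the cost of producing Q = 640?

L* = 16, K* = 256

Cost minimization requires the marginal rate of technical substitution to equal the input-price ratio: MP_L/MP_K = w/r.
Here MP_L/MP_K = (3/4)·(K/L)/(1/2) = 1.5·(K/L). Setting this equal to 120/5 = 24 gives K = 16L.
Substituting into Q = 640: 5·L^(3/4)·(16L)^(1/2) = 640.
Solving, L = 16 and K = 256.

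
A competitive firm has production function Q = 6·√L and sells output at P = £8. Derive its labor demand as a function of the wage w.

L(w) = 576/w²

MP_L = (1/2)·6·L^(-1/2) = 3·L^(-1/2).
Setting P·MP_L = w: 24·L^(-1/2) = w.
Solving for L: L^(-1/2) = w/24, so L = (24/w)^(2).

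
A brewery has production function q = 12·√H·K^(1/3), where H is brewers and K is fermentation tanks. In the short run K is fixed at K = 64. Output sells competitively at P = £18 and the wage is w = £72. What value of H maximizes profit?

H* = 36

With K = 64, MP_H = (1/2)·12·H^(-1/2)·64^(1/3) = 24·H^(-1/2).
Profit maximization for a price taker requires P·MP_H = w: 18·24·H^(-1/2) = 72.
So H^(-1/2) = 1/6, which gives H = 36.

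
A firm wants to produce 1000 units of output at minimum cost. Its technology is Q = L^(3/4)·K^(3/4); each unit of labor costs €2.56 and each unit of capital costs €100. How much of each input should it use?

L* = 625, K* = 16

Cost minimization requires the marginal rate of technical substitution to equal the input-price ratio: MP_L/MP_K = w/r.
Here MP_L/MP_K = (3/4)·(K/L)/(3/4) = (K/L). Setting this equal to 2.56/100 = 0.0256 gives K = 0.0256L.
Substituting into Q = 1000: L^(3/4)·(0.0256L)^(3/4) = 1000.
Solving, L = 625 and K = 16.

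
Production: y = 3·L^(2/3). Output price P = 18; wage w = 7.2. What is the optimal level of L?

MP_L = (2/3)·3·L^(-1/3) = 2·L^(-1/3).
Profit maximization for a price taker requires P·MP_L = w: 18·2·L^(-1/3) = 7.2.
So L^(-1/3) = 0.2, which gives L = 125.

L* = 125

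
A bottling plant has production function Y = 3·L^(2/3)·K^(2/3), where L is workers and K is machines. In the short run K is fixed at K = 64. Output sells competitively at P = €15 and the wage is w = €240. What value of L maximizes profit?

With K = 64, MP_L = (2/3)·3·L^(-1/3)·64^(2/3) = 32·L^(-1/3).
Profit maximization for a price taker requires P·MP_L = w: 15·32·L^(-1/3) = 240.
So L^(-1/3) = 0.5, which gives L = 8.

L* = 8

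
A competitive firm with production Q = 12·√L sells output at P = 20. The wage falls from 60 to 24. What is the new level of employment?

L* = 25

From P·MP_L = w with MP_L = 6·L^(-1/2), the labor demand is L(w) = (120/w)^(2).
At w = 60: L = 4. At w = 24: L = 25.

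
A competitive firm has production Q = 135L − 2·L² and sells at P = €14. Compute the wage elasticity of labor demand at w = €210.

From P·MP_L = w with MP_L = 135 − 4L, labor demand is L(w) = (135 − w/14)/4.
dL/dw = −1/(56) = -1/56.
At w = 210, L = 30, so ε = (dL/dw)·(w/L) = (-1/56)·(210/30) = -0.125.

ε = -0.125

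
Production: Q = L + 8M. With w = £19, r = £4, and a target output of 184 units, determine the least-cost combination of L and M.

L* = 0, M* = 23

The inputs are perfect substitutes, so the firm uses whichever has the lower cost per unit of output.
Cost per unit of output via L is 19; via M it is 0.5. M is cheaper.
Producing Q = 184 with M alone: L = 0, M = 23.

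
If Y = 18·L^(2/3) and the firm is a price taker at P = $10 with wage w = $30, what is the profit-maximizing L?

MP_L = (2/3)·18·L^(-1/3) = 12·L^(-1/3).
Profit maximization for a price taker requires P·MP_L = w: 10·12·L^(-1/3) = 30.
So L^(-1/3) = 0.25, which gives L = 64.

L* = 64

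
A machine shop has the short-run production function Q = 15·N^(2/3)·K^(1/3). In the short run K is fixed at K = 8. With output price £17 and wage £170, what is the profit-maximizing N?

With K = 8, MP_N = (2/3)·15·N^(-1/3)·8^(1/3) = 20·N^(-1/3).
Profit maximization for a price taker requires P·MP_N = w: 17·20·N^(-1/3) = 170.
So N^(-1/3) = 0.5, which gives N = 8.

N* = 8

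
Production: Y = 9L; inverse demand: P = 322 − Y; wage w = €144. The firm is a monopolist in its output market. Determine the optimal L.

Marginal revenue from the inverse demand is MR = 322 − 2Y.
The marginal product is MP_L = 9.
A monopolist hires until marginal revenue product equals the wage: MR·MP_L = w.
(322 − 18L)·9 = 144, so L = 17.

L* = 17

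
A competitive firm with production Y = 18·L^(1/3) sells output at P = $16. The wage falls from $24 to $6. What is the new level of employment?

L* = 64

From P·MP_L = w with MP_L = 6·L^(-2/3), the labor demand is L(w) = (96/w)^(3/2).
At w = 24: L = 8. At w = 6: L = 64.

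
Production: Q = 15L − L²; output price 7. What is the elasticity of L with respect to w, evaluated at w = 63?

From P·MP_L = w with MP_L = 15 − 2L, labor demand is L(w) = (15 − w/7)/2.
dL/dw = −1/(14) = -1/14.
At w = 63, L = 3, so ε = (dL/dw)·(w/L) = (-1/14)·(63/3) = -1.5.

ε = -1.5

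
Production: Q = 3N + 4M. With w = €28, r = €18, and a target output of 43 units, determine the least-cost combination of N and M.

The inputs are perfect substitutes, so the firm uses whichever has the lower cost per unit of output.
Cost per unit of output via N is w/3 = 28/3; via M it is r/4 = 4.5. M is cheaper.
Producing Q = 43 with M alone: N = 0, M = 10.75.

N* = 0, M* = 10.75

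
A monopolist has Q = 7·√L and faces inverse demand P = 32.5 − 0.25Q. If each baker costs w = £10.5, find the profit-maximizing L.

Marginal revenue from the inverse demand is MR = 32.5 − 0.5Q.
The marginal product is MP_L = 3.5·L^(-1/2).
A monopolist hires until marginal revenue product equals the wage: MR·MP_L = w.
At L, Q = 7·√L. Substituting and solving: (32.5 − 3.5·√L)·3.5·L^(-1/2) = 10.5 gives L = 25.

L* = 25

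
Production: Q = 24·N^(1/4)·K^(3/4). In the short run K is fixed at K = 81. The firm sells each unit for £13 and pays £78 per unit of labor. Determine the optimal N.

N* = 81

With K = 81, MP_N = (1/4)·24·N^(-3/4)·81^(3/4) = 162·N^(-3/4).
Profit maximization for a price taker requires P·MP_N = w: 13·162·N^(-3/4) = 78.
So N^(-3/4) = 1/27, which gives N = 81.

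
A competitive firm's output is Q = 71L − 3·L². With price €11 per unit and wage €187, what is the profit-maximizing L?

L* = 9

The marginal product of L is MP_L = 71 − 6L.
A price-taking firm hires until the value of the marginal product equals the wage: P·MP_L = w, so 11·(71 − 6L) = 187.
Then 71 − 6L = 17, giving L = 9.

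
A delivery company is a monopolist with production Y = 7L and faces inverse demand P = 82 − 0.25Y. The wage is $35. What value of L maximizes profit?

Marginal revenue from the inverse demand is MR = 82 − 0.5Y.
The marginal product is MP_L = 7.
A monopolist hires until marginal revenue product equals the wage: MR·MP_L = w.
(82 − 3.5L)·7 = 35, so L = 22.

L* = 22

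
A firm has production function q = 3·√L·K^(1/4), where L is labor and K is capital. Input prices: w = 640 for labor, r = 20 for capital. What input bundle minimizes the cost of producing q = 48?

L* = 16, K* = 256

Cost minimization requires the marginal rate of technical substitution to equal the input-price ratio: MP_L/MP_K = w/r.
Here MP_L/MP_K = (1/2)·(K/L)/(1/4) = 2·(K/L). Setting this equal to 640/20 = 32 gives K = 16L.
Substituting into q = 48: 3·L^(1/2)·(16L)^(1/4) = 48.
Solving, L = 16 and K = 256.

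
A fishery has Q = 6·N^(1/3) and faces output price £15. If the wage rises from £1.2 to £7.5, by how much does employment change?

ΔN = -117

From P·MP_N = w with MP_N = 2·N^(-2/3), the labor demand is N(w) = (30/w)^(3/2).
At w = 1.2: N = 125. At w = 7.5: N = 8.
ΔN = 8 − 125 = -117.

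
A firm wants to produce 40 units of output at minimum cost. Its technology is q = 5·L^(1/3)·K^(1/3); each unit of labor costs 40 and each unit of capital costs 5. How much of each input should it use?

Cost minimization requires the marginal rate of technical substitution to equal the input-price ratio: MP_L/MP_K = w/r.
Here MP_L/MP_K = (1/3)·(K/L)/(1/3) = (K/L). Setting this equal to 40/5 = 8 gives K = 8L.
Substituting into q = 40: 5·L^(1/3)·(8L)^(1/3) = 40.
Solving, L = 8 and K = 64.

L* = 8, K* = 64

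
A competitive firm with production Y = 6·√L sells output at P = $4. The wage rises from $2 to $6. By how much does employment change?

ΔL = -32

From P·MP_L = w with MP_L = 3·L^(-1/2), the labor demand is L(w) = (12/w)^(2).
At w = 2: L = 36. At w = 6: L = 4.
ΔL = 4 − 36 = -32.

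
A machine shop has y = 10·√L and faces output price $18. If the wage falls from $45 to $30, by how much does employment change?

ΔL = 5

From P·MP_L = w with MP_L = 5·L^(-1/2), the labor demand is L(w) = (90/w)^(2).
At w = 45: L = 4. At w = 30: L = 9.
ΔL = 9 − 4 = 5.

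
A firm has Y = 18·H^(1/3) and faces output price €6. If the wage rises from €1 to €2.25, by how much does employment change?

ΔH = -152

From P·MP_H = w with MP_H = 6·H^(-2/3), the labor demand is H(w) = (36/w)^(3/2).
At w = 1: H = 216. At w = 2.25: H = 64.
ΔH = 64 − 216 = -152.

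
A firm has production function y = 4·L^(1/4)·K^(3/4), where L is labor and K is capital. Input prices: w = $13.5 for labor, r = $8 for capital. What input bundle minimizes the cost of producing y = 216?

L* = 16, K* = 81

Cost minimization requires the marginal rate of technical substitution to equal the input-price ratio: MP_L/MP_K = w/r.
Here MP_L/MP_K = (1/4)·(K/L)/(3/4) = (1/3)·(K/L). Setting this equal to 13.5/8 = 1.6875 gives K = 5.0625L.
Substituting into y = 216: 4·L^(1/4)·(5.0625L)^(3/4) = 216.
Solving, L = 16 and K = 81.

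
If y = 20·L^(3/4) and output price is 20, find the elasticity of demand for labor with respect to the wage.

ε = -4

MP_L = (3/4)·20·L^(-1/4), so P·MP_L = w gives 300·L^(-1/4) = w.
Solving, L(w) = (300/w)^(4). This is a constant-elasticity form: L ∝ w^(−4), so ε = −4.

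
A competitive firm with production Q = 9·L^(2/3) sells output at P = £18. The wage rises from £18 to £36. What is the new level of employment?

L* = 27

From P·MP_L = w with MP_L = 6·L^(-1/3), the labor demand is L(w) = (108/w)^(3).
At w = 18: L = 216. At w = 36: L = 27.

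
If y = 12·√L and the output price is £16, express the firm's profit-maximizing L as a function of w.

L(w) = 9216/w²

MP_L = (1/2)·12·L^(-1/2) = 6·L^(-1/2).
Setting P·MP_L = w: 96·L^(-1/2) = w.
Solving for L: L^(-1/2) = w/96, so L = (96/w)^(2).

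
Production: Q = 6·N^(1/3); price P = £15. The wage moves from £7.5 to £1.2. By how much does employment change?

ΔN = 117

From P·MP_N = w with MP_N = 2·N^(-2/3), the labor demand is N(w) = (30/w)^(3/2).
At w = 7.5: N = 8. At w = 1.2: N = 125.
ΔN = 125 − 8 = 117.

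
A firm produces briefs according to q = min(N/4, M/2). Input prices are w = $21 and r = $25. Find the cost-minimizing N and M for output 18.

With a fixed-proportions technology, the cost-minimizing bundle uses no slack in either input: N/4 = M/2 = q.
So N = 4·18 = 72 and M = 2·18 = 36.

N* = 72, M* = 36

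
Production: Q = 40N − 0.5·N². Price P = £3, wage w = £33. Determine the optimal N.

The marginal product of N is MP_N = 40 − N.
A price-taking firm hires until the value of the marginal product equals the wage: P·MP_N = w, so 3·(40 − N) = 33.
Then 40 − N = 11, giving N = 29.

N* = 29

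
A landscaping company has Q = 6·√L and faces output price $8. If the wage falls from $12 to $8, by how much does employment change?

ΔL = 5

From P·MP_L = w with MP_L = 3·L^(-1/2), the labor demand is L(w) = (24/w)^(2).
At w = 12: L = 4. At w = 8: L = 9.
ΔL = 9 − 4 = 5.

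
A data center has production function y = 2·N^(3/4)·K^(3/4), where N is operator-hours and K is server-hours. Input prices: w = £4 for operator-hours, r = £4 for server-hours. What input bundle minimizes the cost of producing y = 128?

N* = 16, K* = 16

Cost minimization requires the marginal rate of technical substitution to equal the input-price ratio: MP_N/MP_K = w/r.
Here MP_N/MP_K = (3/4)·(K/N)/(3/4) = (K/N). Setting this equal to 4/4 = 1 gives K = N.
Substituting into y = 128: 2·N^(3/4)·(N)^(3/4) = 128.
Solving, N = 16 and K = 16.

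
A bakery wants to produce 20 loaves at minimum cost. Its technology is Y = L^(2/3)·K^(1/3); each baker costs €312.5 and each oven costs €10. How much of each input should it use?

L* = 8, K* = 125

Cost minimization requires the marginal rate of technical substitution to equal the input-price ratio: MP_L/MP_K = w/r.
Here MP_L/MP_K = (2/3)·(K/L)/(1/3) = 2·(K/L). Setting this equal to 312.5/10 = 31.25 gives K = 15.625L.
Substituting into Y = 20: L^(2/3)·(15.625L)^(1/3) = 20.
Solving, L = 8 and K = 125.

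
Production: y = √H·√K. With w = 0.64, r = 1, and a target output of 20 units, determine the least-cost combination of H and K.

Cost minimization requires the marginal rate of technical substitution to equal the input-price ratio: MP_H/MP_K = w/r.
Here MP_H/MP_K = (1/2)·(K/H)/(1/2) = (K/H). Setting this equal to 0.64/1 = 0.64 gives K = 0.64H.
Substituting into y = 20: H^(1/2)·(0.64H)^(1/2) = 20.
Solving, H = 25 and K = 16.

H* = 25, K* = 16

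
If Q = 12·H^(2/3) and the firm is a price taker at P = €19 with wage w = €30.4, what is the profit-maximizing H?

MP_H = (2/3)·12·H^(-1/3) = 8·H^(-1/3).
Profit maximization for a price taker requires P·MP_H = w: 19·8·H^(-1/3) = 30.4.
So H^(-1/3) = 0.2, which gives H = 125.

H* = 125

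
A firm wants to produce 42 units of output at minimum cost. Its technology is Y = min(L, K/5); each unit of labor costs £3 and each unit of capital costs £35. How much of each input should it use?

L* = 42, K* = 210

With a fixed-proportions technology, the cost-minimizing bundle uses no slack in either input: L = K/5 = Y.
So L = 42 and K = 5·42 = 210.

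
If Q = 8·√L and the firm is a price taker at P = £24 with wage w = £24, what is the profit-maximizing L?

MP_L = (1/2)·8·L^(-1/2) = 4·L^(-1/2).
Profit maximization for a price taker requires P·MP_L = w: 24·4·L^(-1/2) = 24.
So L^(-1/2) = 0.25, which gives L = 16.

L* = 16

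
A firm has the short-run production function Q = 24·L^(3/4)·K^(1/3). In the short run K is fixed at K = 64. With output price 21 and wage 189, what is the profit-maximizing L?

L* = 4096

With K = 64, MP_L = (3/4)·24·L^(-1/4)·64^(1/3) = 72·L^(-1/4).
Profit maximization for a price taker requires P·MP_L = w: 21·72·L^(-1/4) = 189.
So L^(-1/4) = 0.125, which gives L = 4096.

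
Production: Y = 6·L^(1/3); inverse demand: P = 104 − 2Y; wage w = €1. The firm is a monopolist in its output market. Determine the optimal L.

Marginal revenue from the inverse demand is MR = 104 − 4Y.
The marginal product is MP_L = 2·L^(-2/3).
A monopolist hires until marginal revenue product equals the wage: MR·MP_L = w.
At L, Y = 6·L^(1/3). Substituting and solving: (104 − 24·L^(1/3))·2·L^(-2/3) = 1 gives L = 64.

L* = 64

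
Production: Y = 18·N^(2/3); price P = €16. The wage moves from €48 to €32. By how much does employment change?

ΔN = 152

From P·MP_N = w with MP_N = 12·N^(-1/3), the labor demand is N(w) = (192/w)^(3).
At w = 48: N = 64. At w = 32: N = 216.
ΔN = 216 − 64 = 152.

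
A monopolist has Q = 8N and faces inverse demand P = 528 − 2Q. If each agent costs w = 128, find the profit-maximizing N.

Marginal revenue from the inverse demand is MR = 528 − 4Q.
The marginal product is MP_N = 8.
A monopolist hires until marginal revenue product equals the wage: MR·MP_N = w.
(528 − 32N)·8 = 128, so N = 16.

N* = 16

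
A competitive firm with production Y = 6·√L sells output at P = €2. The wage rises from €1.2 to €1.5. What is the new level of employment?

L* = 16

From P·MP_L = w with MP_L = 3·L^(-1/2), the labor demand is L(w) = (6/w)^(2).
At w = 1.2: L = 25. At w = 1.5: L = 16.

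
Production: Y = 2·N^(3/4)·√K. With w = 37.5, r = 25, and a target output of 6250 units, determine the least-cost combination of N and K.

Cost minimization requires the marginal rate of technical substitution to equal the input-price ratio: MP_N/MP_K = w/r.
Here MP_N/MP_K = (3/4)·(K/N)/(1/2) = 1.5·(K/N). Setting this equal to 37.5/25 = 1.5 gives K = N.
Substituting into Y = 6250: 2·N^(3/4)·(N)^(1/2) = 6250.
Solving, N = 625 and K = 625.

N* = 625, K* = 625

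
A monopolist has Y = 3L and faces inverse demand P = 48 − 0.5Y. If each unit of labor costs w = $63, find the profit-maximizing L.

Marginal revenue from the inverse demand is MR = 48 − Y.
The marginal product is MP_L = 3.
A monopolist hires until marginal revenue product equals the wage: MR·MP_L = w.
(48 − 3L)·3 = 63, so L = 9.

L* = 9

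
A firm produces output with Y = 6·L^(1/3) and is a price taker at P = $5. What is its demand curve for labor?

MP_L = (1/3)·6·L^(-2/3) = 2·L^(-2/3).
Setting P·MP_L = w: 10·L^(-2/3) = w.
Solving for L: L^(-2/3) = w/10, so L = (10/w)^(3/2).

L(w) = (10/w)^(3/2)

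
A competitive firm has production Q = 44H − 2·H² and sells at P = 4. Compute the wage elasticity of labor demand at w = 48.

From P·MP_H = w with MP_H = 44 − 4H, labor demand is H(w) = (44 − w/4)/4.
dH/dw = −1/(16) = -0.0625.
At w = 48, H = 8, so ε = (dH/dw)·(w/H) = (-0.0625)·(48/8) = -0.375.

ε = -0.375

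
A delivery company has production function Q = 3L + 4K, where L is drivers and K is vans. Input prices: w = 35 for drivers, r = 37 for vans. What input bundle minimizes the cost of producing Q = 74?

The inputs are perfect substitutes, so the firm uses whichever has the lower cost per unit of output.
Cost per unit of output via L is w/3 = 35/3; via K it is r/4 = 9.25. K is cheaper.
Producing Q = 74 with K alone: L = 0, K = 18.5.

L* = 0, K* = 18.5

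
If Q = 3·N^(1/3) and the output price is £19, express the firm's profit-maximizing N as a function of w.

MP_N = (1/3)·3·N^(-2/3) = N^(-2/3).
Setting P·MP_N = w: 19·N^(-2/3) = w.
Solving for N: N^(-2/3) = w/19, so N = (19/w)^(3/2).

N(w) = (19/w)^(3/2)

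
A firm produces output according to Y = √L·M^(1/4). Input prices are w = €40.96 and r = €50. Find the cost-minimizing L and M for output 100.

L* = 625, M* = 256

Cost minimization requires the marginal rate of technical substitution to equal the input-price ratio: MP_L/MP_M = w/r.
Here MP_L/MP_M = (1/2)·(M/L)/(1/4) = 2·(M/L). Setting this equal to 40.96/50 = 0.8192 gives M = 0.4096L.
Substituting into Y = 100: L^(1/2)·(0.4096L)^(1/4) = 100.
Solving, L = 625 and M = 256.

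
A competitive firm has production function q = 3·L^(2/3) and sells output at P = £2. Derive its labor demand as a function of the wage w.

MP_L = (2/3)·3·L^(-1/3) = 2·L^(-1/3).
Setting P·MP_L = w: 4·L^(-1/3) = w.
Solving for L: L^(-1/3) = w/4, so L = (4/w)^(3).

L(w) = 64/w³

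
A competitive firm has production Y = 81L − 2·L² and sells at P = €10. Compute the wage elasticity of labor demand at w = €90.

ε = -0.125

From P·MP_L = w with MP_L = 81 − 4L, labor demand is L(w) = (81 − w/10)/4.
dL/dw = −1/(40) = -0.025.
At w = 90, L = 18, so ε = (dL/dw)·(w/L) = (-0.025)·(90/18) = -0.125.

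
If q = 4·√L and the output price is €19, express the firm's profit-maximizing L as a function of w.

L(w) = 1444/w²

MP_L = (1/2)·4·L^(-1/2) = 2·L^(-1/2).
Setting P·MP_L = w: 38·L^(-1/2) = w.
Solving for L: L^(-1/2) = w/38, so L = (38/w)^(2).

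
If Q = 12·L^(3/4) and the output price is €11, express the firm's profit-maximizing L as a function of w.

L(w) = (99/w)^(4)

MP_L = (3/4)·12·L^(-1/4) = 9·L^(-1/4).
Setting P·MP_L = w: 99·L^(-1/4) = w.
Solving for L: L^(-1/4) = w/99, so L = (99/w)^(4).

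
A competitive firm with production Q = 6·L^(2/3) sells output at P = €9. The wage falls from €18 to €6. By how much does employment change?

From P·MP_L = w with MP_L = 4·L^(-1/3), the labor demand is L(w) = (36/w)^(3).
At w = 18: L = 8. At w = 6: L = 216.
ΔL = 216 − 8 = 208.

ΔL = 208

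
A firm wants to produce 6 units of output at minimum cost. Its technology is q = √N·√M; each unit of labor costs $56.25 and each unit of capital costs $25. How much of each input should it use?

N* = 4, M* = 9

Cost minimization requires the marginal rate of technical substitution to equal the input-price ratio: MP_N/MP_M = w/r.
Here MP_N/MP_M = (1/2)·(M/N)/(1/2) = (M/N). Setting this equal to 56.25/25 = 2.25 gives M = 2.25N.
Substituting into q = 6: N^(1/2)·(2.25N)^(1/2) = 6.
Solving, N = 4 and M = 9.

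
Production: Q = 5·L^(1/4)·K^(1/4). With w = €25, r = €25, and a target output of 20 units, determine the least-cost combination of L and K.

Cost minimization requires the marginal rate of technical substitution to equal the input-price ratio: MP_L/MP_K = w/r.
Here MP_L/MP_K = (1/4)·(K/L)/(1/4) = (K/L). Setting this equal to 25/25 = 1 gives K = L.
Substituting into Q = 20: 5·L^(1/4)·(L)^(1/4) = 20.
Solving, L = 16 and K = 16.

L* = 16, K* = 16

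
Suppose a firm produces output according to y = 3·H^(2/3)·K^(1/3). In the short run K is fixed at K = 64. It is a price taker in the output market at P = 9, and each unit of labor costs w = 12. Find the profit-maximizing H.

With K = 64, MP_H = (2/3)·3·H^(-1/3)·64^(1/3) = 8·H^(-1/3).
Profit maximization for a price taker requires P·MP_H = w: 9·8·H^(-1/3) = 12.
So H^(-1/3) = 1/6, which gives H = 216.

H* = 216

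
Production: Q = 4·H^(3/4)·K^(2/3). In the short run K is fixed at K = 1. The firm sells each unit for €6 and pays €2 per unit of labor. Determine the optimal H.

With K = 1, MP_H = (3/4)·4·H^(-1/4)·1^(2/3) = 3·H^(-1/4).
Profit maximization for a price taker requires P·MP_H = w: 6·3·H^(-1/4) = 2.
So H^(-1/4) = 1/9, which gives H = 6561.

H* = 6561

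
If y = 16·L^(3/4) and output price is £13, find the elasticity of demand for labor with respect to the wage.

MP_L = (3/4)·16·L^(-1/4), so P·MP_L = w gives 156·L^(-1/4) = w.
Solving, L(w) = (156/w)^(4). This is a constant-elasticity form: L ∝ w^(−4), so ε = −4.

ε = -4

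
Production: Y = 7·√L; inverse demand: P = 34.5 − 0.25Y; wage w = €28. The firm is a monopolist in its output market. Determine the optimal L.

Marginal revenue from the inverse demand is MR = 34.5 − 0.5Y.
The marginal product is MP_L = 3.5·L^(-1/2).
A monopolist hires until marginal revenue product equals the wage: MR·MP_L = w.
At L, Y = 7·√L. Substituting and solving: (34.5 − 3.5·√L)·3.5·L^(-1/2) = 28 gives L = 9.

L* = 9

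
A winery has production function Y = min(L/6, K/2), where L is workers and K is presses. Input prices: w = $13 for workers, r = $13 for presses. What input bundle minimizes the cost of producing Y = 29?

L* = 174, K* = 58

With a fixed-proportions technology, the cost-minimizing bundle uses no slack in either input: L/6 = K/2 = Y.
So L = 6·29 = 174 and K = 2·29 = 58.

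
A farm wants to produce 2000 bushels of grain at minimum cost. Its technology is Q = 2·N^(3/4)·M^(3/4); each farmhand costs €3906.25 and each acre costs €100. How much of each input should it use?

Cost minimization requires the marginal rate of technical substitution to equal the input-price ratio: MP_N/MP_M = w/r.
Here MP_N/MP_M = (3/4)·(M/N)/(3/4) = (M/N). Setting this equal to 3906.25/100 = 39.0625 gives M = 39.0625N.
Substituting into Q = 2000: 2·N^(3/4)·(39.0625N)^(3/4) = 2000.
Solving, N = 16 and M = 625.

N* = 16, M* = 625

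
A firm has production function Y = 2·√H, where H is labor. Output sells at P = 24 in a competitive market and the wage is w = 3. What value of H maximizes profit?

H* = 64

MP_H = (1/2)·2·H^(-1/2) = H^(-1/2).
Profit maximization for a price taker requires P·MP_H = w: 24·H^(-1/2) = 3.
So H^(-1/2) = 0.125, which gives H = 64.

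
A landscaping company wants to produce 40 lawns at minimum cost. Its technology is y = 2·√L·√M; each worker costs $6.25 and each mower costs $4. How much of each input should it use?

Cost minimization requires the marginal rate of technical substitution to equal the input-price ratio: MP_L/MP_M = w/r.
Here MP_L/MP_M = (1/2)·(M/L)/(1/2) = (M/L). Setting this equal to 6.25/4 = 1.5625 gives M = 1.5625L.
Substituting into y = 40: 2·L^(1/2)·(1.5625L)^(1/2) = 40.
Solving, L = 16 and M = 25.

L* = 16, M* = 25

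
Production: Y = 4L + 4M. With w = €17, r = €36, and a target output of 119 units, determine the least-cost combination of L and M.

The inputs are perfect substitutes, so the firm uses whichever has the lower cost per unit of output.
Cost per unit of output via L is w/4 = 4.25; via M it is r/4 = 9. L is cheaper.
Producing Y = 119 with L alone: L = 29.75, M = 0.

L* = 29.75, M* = 0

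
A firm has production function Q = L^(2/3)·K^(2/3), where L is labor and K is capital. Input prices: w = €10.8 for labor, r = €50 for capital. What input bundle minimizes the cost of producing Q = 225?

L* = 125, K* = 27

Cost minimization requires the marginal rate of technical substitution to equal the input-price ratio: MP_L/MP_K = w/r.
Here MP_L/MP_K = (2/3)·(K/L)/(2/3) = (K/L). Setting this equal to 10.8/50 = 0.216 gives K = 0.216L.
Substituting into Q = 225: L^(2/3)·(0.216L)^(2/3) = 225.
Solving, L = 125 and K = 27.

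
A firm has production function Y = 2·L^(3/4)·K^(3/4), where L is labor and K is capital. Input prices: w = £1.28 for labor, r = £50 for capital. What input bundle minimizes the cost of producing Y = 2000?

L* = 625, K* = 16

Cost minimization requires the marginal rate of technical substitution to equal the input-price ratio: MP_L/MP_K = w/r.
Here MP_L/MP_K = (3/4)·(K/L)/(3/4) = (K/L). Setting this equal to 1.28/50 = 0.0256 gives K = 0.0256L.
Substituting into Y = 2000: 2·L^(3/4)·(0.0256L)^(3/4) = 2000.
Solving, L = 625 and K = 16.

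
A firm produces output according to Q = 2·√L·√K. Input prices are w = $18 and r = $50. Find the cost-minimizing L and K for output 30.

L* = 25, K* = 9

Cost minimization requires the marginal rate of technical substitution to equal the input-price ratio: MP_L/MP_K = w/r.
Here MP_L/MP_K = (1/2)·(K/L)/(1/2) = (K/L). Setting this equal to 18/50 = 0.36 gives K = 0.36L.
Substituting into Q = 30: 2·L^(1/2)·(0.36L)^(1/2) = 30.
Solving, L = 25 and K = 9.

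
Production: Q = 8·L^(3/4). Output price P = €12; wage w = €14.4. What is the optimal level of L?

L* = 625

MP_L = (3/4)·8·L^(-1/4) = 6·L^(-1/4).
Profit maximization for a price taker requires P·MP_L = w: 12·6·L^(-1/4) = 14.4.
So L^(-1/4) = 0.2, which gives L = 625.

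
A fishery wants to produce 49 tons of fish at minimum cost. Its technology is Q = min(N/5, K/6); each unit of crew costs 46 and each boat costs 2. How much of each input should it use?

N* = 245, K* = 294

With a fixed-proportions technology, the cost-minimizing bundle uses no slack in either input: N/5 = K/6 = Q.
So N = 5·49 = 245 and K = 6·49 = 294.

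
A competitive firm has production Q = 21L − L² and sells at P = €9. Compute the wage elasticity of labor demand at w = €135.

From P·MP_L = w with MP_L = 21 − 2L, labor demand is L(w) = (21 − w/9)/2.
dL/dw = −1/(18) = -1/18.
At w = 135, L = 3, so ε = (dL/dw)·(w/L) = (-1/18)·(135/3) = -2.5.

ε = -2.5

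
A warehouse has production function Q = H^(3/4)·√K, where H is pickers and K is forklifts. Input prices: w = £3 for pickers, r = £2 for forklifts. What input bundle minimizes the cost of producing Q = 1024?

Cost minimization requires the marginal rate of technical substitution to equal the input-price ratio: MP_H/MP_K = w/r.
Here MP_H/MP_K = (3/4)·(K/H)/(1/2) = 1.5·(K/H). Setting this equal to 3/2 = 1.5 gives K = H.
Substituting into Q = 1024: H^(3/4)·(H)^(1/2) = 1024.
Solving, H = 256 and K = 256.

H* = 256, K* = 256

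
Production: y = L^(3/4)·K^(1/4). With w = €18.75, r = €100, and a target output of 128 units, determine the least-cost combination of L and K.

L* = 256, K* = 16

Cost minimization requires the marginal rate of technical substitution to equal the input-price ratio: MP_L/MP_K = w/r.
Here MP_L/MP_K = (3/4)·(K/L)/(1/4) = 3·(K/L). Setting this equal to 18.75/100 = 0.1875 gives K = 0.0625L.
Substituting into y = 128: L^(3/4)·(0.0625L)^(1/4) = 128.
Solving, L = 256 and K = 16.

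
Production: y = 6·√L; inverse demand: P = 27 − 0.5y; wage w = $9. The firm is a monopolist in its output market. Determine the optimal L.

Marginal revenue from the inverse demand is MR = 27 − y.
The marginal product is MP_L = 3·L^(-1/2).
A monopolist hires until marginal revenue product equals the wage: MR·MP_L = w.
At L, y = 6·√L. Substituting and solving: (27 − 6·√L)·3·L^(-1/2) = 9 gives L = 9.

L* = 9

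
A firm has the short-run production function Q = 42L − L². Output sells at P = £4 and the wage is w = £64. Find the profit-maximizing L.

The marginal product of L is MP_L = 42 − 2L.
A price-taking firm hires until the value of the marginal product equals the wage: P·MP_L = w, so 4·(42 − 2L) = 64.
Then 42 − 2L = 16, giving L = 13.

L* = 13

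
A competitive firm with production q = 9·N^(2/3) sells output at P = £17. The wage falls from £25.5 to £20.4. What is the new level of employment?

N* = 125

From P·MP_N = w with MP_N = 6·N^(-1/3), the labor demand is N(w) = (102/w)^(3).
At w = 25.5: N = 64. At w = 20.4: N = 125.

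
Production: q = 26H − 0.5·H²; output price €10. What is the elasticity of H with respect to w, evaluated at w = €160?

From P·MP_H = w with MP_H = 26 − H, labor demand is H(w) = 26 − w/10.
dH/dw = −1/(10) = -0.1.
At w = 160, H = 10, so ε = (dH/dw)·(w/H) = (-0.1)·(160/10) = -1.6.

ε = -1.6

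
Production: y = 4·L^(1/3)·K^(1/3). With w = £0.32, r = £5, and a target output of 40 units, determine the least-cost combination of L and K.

L* = 125, K* = 8

Cost minimization requires the marginal rate of technical substitution to equal the input-price ratio: MP_L/MP_K = w/r.
Here MP_L/MP_K = (1/3)·(K/L)/(1/3) = (K/L). Setting this equal to 0.32/5 = 0.064 gives K = 0.064L.
Substituting into y = 40: 4·L^(1/3)·(0.064L)^(1/3) = 40.
Solving, L = 125 and K = 8.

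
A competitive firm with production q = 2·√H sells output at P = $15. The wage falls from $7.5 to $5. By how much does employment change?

From P·MP_H = w with MP_H = H^(-1/2), the labor demand is H(w) = (15/w)^(2).
At w = 7.5: H = 4. At w = 5: H = 9.
ΔH = 9 − 4 = 5.

ΔH = 5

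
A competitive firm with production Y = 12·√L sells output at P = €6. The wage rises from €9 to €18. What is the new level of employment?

From P·MP_L = w with MP_L = 6·L^(-1/2), the labor demand is L(w) = (36/w)^(2).
At w = 9: L = 16. At w = 18: L = 4.

L* = 4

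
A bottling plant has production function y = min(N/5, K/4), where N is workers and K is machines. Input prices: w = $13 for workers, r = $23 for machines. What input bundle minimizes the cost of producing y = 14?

N* = 70, K* = 56

With a fixed-proportions technology, the cost-minimizing bundle uses no slack in either input: N/5 = K/4 = y.
So N = 5·14 = 70 and K = 4·14 = 56.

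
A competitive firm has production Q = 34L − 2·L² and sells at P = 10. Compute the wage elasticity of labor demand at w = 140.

From P·MP_L = w with MP_L = 34 − 4L, labor demand is L(w) = (34 − w/10)/4.
dL/dw = −1/(40) = -0.025.
At w = 140, L = 5, so ε = (dL/dw)·(w/L) = (-0.025)·(140/5) = -0.7.

ε = -0.7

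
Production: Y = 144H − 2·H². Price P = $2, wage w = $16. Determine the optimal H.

H* = 34

The marginal product of H is MP_H = 144 − 4H.
A price-taking firm hires until the value of the marginal product equals the wage: P·MP_H = w, so 2·(144 − 4H) = 16.
Then 144 − 4H = 8, giving H = 34.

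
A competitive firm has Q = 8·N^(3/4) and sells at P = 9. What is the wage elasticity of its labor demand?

MP_N = (3/4)·8·N^(-1/4), so P·MP_N = w gives 54·N^(-1/4) = w.
Solving, N(w) = (54/w)^(4). This is a constant-elasticity form: N ∝ w^(−4), so ε = −4.

ε = -4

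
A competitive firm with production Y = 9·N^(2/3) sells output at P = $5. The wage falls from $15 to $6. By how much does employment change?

From P·MP_N = w with MP_N = 6·N^(-1/3), the labor demand is N(w) = (30/w)^(3).
At w = 15: N = 8. At w = 6: N = 125.
ΔN = 125 − 8 = 117.

ΔN = 117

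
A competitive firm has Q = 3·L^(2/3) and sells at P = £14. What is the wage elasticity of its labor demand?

ε = -3

MP_L = (2/3)·3·L^(-1/3), so P·MP_L = w gives 28·L^(-1/3) = w.
Solving, L(w) = (28/w)^(3). This is a constant-elasticity form: L ∝ w^(−3), so ε = −3.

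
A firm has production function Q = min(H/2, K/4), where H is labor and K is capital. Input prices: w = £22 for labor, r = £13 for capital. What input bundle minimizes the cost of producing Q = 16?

H* = 32, K* = 64

With a fixed-proportions technology, the cost-minimizing bundle uses no slack in either input: H/2 = K/4 = Q.
So H = 2·16 = 32 and K = 4·16 = 64.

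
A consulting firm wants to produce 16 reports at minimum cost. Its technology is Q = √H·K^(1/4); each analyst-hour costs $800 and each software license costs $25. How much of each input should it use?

H* = 16, K* = 256

Cost minimization requires the marginal rate of technical substitution to equal the input-price ratio: MP_H/MP_K = w/r.
Here MP_H/MP_K = (1/2)·(K/H)/(1/4) = 2·(K/H). Setting this equal to 800/25 = 32 gives K = 16H.
Substituting into Q = 16: H^(1/2)·(16H)^(1/4) = 16.
Solving, H = 16 and K = 256.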